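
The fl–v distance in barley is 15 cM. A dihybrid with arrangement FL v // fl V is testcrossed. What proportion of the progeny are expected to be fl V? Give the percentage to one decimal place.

A map distance of 15 cM corresponds to a recombination frequency of 0.150.
The F1 is FL v / fl V, so fl V is a parental gamete class with expected frequency (1 − r)/2 = 0.850/2 = 0.4250.
That is 0.4250 = 42.5% of the progeny.

42.5%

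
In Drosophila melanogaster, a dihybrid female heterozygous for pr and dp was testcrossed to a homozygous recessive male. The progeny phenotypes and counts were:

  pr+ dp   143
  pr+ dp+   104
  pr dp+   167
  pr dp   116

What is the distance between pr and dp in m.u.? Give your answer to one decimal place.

41.5 m.u.

The two most frequent classes, pr+ dp (143) and pr dp+ (167), are the parental types, so the F1 was pr+ dp / pr dp+.
The recombinant classes are pr+ dp+ and pr dp: 104 + 116 = 220.
Recombination frequency = 220/530 = 0.4151 ≈ 41.5%, i.e. 41.5 m.u.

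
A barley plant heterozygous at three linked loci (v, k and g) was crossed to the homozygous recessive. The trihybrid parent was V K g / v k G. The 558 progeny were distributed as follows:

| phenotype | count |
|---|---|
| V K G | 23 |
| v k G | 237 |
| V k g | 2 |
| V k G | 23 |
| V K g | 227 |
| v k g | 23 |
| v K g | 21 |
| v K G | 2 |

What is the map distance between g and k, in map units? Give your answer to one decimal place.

The two rarest classes, V k g and v K G, are the double crossovers. Comparing them with the parentals, only the k allele has switched, so k is the middle locus and the order is v – k – g.
Crossovers in the k–g interval produce the single-crossover classes V K G and v k g (23 + 23 = 46) plus the double crossovers (4).
RF(k–g) = (46 + 4) / 558 = 50/558 = 0.0896 → 9.0 map units.

9.0 map units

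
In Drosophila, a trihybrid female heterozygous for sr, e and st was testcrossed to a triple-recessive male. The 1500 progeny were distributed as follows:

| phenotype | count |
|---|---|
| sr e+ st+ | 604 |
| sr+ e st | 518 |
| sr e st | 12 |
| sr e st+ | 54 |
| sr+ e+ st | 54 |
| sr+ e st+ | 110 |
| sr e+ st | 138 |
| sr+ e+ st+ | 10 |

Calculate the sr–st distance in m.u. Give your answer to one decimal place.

The two most frequent reciprocal classes, sr+ e st and sr e+ st+, are the parental types, so the F1 was sr+ e st / sr e+ st+.
The two rarest classes, sr e st and sr+ e+ st+, are the double crossovers. Comparing them with the parentals, only the sr allele has switched, so sr is the middle locus and the order is st – sr – e.
Crossovers in the st–sr interval produce the single-crossover classes sr+ e st+ and sr e+ st (110 + 138 = 248) plus the double crossovers (22).
RF(st–sr) = (248 + 22) / 1500 = 270/1500 = 0.1800 → 18.0 m.u.

18.0 m.u.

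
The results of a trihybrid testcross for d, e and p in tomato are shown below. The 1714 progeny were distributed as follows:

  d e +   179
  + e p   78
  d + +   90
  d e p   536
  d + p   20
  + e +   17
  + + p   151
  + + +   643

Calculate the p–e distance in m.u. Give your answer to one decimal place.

21.4 m.u.

The two most frequent reciprocal classes, + + + and d e p, are the parental types, so the F1 was + + + / d e p.
The two rarest classes, + e + and d + p, are the double crossovers. Comparing them with the parentals, only the e allele has switched, so e is the middle locus and the order is p – e – d.
Crossovers in the p–e interval produce the single-crossover classes + + p and d e + (151 + 179 = 330) plus the double crossovers (37).
RF(p–e) = (330 + 37) / 1714 = 367/1714 = 0.2141 → 21.4 m.u.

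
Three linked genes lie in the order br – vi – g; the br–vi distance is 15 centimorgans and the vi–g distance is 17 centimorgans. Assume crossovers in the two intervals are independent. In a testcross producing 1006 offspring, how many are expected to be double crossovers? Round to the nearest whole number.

Map distances give recombination frequencies of 0.150 and 0.170 for the two intervals.
With no interference, expected double-crossover frequency = 0.150 × 0.170 = 0.02550.
Expected number = 0.02550 × 1006 = 25.65 ≈ 26.

26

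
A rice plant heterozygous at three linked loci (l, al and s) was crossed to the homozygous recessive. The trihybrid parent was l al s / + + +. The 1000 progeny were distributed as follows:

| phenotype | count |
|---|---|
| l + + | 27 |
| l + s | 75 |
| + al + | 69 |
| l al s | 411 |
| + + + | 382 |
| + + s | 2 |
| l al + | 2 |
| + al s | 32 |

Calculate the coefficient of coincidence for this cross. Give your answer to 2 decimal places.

0.43

The two rarest classes, l al + and + + s, are the double crossovers. Comparing them with the parentals, only the s allele has switched, so s is the middle locus and the order is l – s – al.
l–s: (59 + 4)/1000 = 0.0630; s–al: (144 + 4)/1000 = 0.1480.
Expected DCO frequency = 0.0630 × 0.1480 ≈ 0.00932; observed = 4/1000 ≈ 0.00400.
Coefficient of coincidence = 0.00400/0.00932 ≈ 0.43.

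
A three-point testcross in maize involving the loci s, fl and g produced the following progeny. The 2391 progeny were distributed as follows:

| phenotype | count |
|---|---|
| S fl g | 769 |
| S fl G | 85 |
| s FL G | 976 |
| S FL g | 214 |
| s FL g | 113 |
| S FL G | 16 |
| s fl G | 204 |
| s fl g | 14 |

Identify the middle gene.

s

The two most frequent reciprocal classes, S fl g and s FL G, are the parental types, so the F1 was S fl g / s FL G.
The two rarest classes, s fl g and S FL G, are the double crossovers. Comparing them with the parentals, only the s allele has switched, so s is the middle locus and the order is g – s – fl.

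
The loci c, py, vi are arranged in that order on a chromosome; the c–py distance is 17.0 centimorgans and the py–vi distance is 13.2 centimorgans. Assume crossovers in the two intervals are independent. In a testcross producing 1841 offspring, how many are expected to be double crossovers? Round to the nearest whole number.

41

Map distances give recombination frequencies of 0.170 and 0.132 for the two intervals.
With no interference, expected double-crossover frequency = 0.170 × 0.132 = 0.02244.
Expected number = 0.02244 × 1841 = 41.31 ≈ 41.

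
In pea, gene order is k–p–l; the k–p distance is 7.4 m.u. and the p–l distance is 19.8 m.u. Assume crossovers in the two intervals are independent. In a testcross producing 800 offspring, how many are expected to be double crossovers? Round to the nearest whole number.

12

Map distances give recombination frequencies of 0.074 and 0.198 for the two intervals.
With no interference, expected double-crossover frequency = 0.074 × 0.198 = 0.01465.
Expected number = 0.01465 × 800 = 11.72 ≈ 12.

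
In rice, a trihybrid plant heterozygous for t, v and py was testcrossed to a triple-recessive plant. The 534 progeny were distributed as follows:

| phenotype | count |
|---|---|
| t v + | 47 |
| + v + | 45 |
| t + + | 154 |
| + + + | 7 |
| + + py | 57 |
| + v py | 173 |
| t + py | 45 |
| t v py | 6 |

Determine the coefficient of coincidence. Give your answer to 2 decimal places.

0.58

The two most frequent reciprocal classes, t + + and + v py, are the parental types, so the F1 was t + + / + v py.
The two rarest classes, + + + and t v py, are the double crossovers. Comparing them with the parentals, only the t allele has switched, so t is the middle locus and the order is py – t – v.
py–t: (90 + 13)/534 = 0.1929; t–v: (104 + 13)/534 = 0.2191.
Expected DCO frequency = 0.1929 × 0.2191 ≈ 0.04226; observed = 13/534 ≈ 0.02434.
Coefficient of coincidence = 0.02434/0.04226 ≈ 0.58.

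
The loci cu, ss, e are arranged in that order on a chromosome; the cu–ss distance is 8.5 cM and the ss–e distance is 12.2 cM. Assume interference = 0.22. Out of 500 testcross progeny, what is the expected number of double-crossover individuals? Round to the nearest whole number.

Map distances give recombination frequencies of 0.085 and 0.122 for the two intervals.
With interference 0.22 (so coincidence = 0.78), expected double-crossover frequency = 0.085 × 0.122 × 0.78 = 0.00809.
Expected number = 0.00809 × 500 = 4.04 ≈ 4.

4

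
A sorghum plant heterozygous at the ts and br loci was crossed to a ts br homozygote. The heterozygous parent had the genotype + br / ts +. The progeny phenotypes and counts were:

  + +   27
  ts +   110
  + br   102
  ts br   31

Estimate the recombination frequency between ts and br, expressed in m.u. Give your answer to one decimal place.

21.5 m.u.

The recombinant classes are + + and ts br: 27 + 31 = 58.
Recombination frequency = 58/270 = 0.2148 ≈ 21.5%, i.e. 21.5 m.u.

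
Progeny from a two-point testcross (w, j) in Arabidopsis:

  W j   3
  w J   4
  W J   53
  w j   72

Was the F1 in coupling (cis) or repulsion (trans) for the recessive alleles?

cis

The two most frequent classes are W J (53) and w j (72); these are the parental (non-recombinant) types.
So the F1 carried W J on one chromosome and w j on the other — the recessive alleles are on the same chromosome (cis / coupling).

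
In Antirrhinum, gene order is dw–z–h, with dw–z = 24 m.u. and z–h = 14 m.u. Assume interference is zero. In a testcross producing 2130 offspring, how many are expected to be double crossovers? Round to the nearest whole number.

72

Map distances give recombination frequencies of 0.240 and 0.140 for the two intervals.
With no interference, expected double-crossover frequency = 0.240 × 0.140 = 0.03360.
Expected number = 0.03360 × 2130 = 71.57 ≈ 72.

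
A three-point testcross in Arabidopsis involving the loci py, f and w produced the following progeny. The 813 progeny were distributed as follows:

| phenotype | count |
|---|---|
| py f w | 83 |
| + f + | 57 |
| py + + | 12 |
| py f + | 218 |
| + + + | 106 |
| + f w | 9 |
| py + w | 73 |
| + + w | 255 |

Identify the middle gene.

f

The two most frequent reciprocal classes, + + w and py f +, are the parental types, so the F1 was + + w / py f +.
The two rarest classes, + f w and py + +, are the double crossovers. Comparing them with the parentals, only the f allele has switched, so f is the middle locus and the order is py – f – w.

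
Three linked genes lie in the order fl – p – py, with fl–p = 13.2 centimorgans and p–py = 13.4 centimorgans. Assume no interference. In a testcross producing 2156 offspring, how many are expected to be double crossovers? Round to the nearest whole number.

38

Map distances give recombination frequencies of 0.132 and 0.134 for the two intervals.
With no interference, expected double-crossover frequency = 0.132 × 0.134 = 0.01769.
Expected number = 0.01769 × 2156 = 38.14 ≈ 38.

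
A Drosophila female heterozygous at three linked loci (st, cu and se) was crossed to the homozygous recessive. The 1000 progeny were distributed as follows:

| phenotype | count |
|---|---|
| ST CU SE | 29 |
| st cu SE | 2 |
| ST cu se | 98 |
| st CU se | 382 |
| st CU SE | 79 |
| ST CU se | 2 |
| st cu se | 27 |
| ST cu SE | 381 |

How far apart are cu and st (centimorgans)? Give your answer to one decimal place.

6.0 centimorgans

The two most frequent reciprocal classes, st CU se and ST cu SE, are the parental types, so the F1 was st CU se / ST cu SE.
The two rarest classes, ST CU se and st cu SE, are the double crossovers. Comparing them with the parentals, only the st allele has switched, so st is the middle locus and the order is se – st – cu.
Crossovers in the st–cu interval produce the single-crossover classes st cu se and ST CU SE (27 + 29 = 56) plus the double crossovers (4).
RF(st–cu) = (56 + 4) / 1000 = 60/1000 = 0.0600 → 6.0 centimorgans.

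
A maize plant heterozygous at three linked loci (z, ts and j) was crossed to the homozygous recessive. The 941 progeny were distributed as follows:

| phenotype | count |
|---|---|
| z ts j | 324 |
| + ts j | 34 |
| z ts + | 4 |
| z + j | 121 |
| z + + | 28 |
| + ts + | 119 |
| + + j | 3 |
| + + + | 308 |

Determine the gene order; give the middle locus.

The two most frequent reciprocal classes, + + + and z ts j, are the parental types, so the F1 was + + + / z ts j.
The two rarest classes, + + j and z ts +, are the double crossovers. Comparing them with the parentals, only the j allele has switched, so j is the middle locus and the order is z – j – ts.

j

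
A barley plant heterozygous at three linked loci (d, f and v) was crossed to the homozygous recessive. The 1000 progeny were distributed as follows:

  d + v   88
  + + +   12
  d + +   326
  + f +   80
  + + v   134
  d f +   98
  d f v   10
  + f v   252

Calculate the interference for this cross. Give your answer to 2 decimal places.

0.54

The two most frequent reciprocal classes, d + + and + f v, are the parental types, so the F1 was d + + / + f v.
The two rarest classes, + + + and d f v, are the double crossovers. Comparing them with the parentals, only the d allele has switched, so d is the middle locus and the order is v – d – f.
v–d: (168 + 22)/1000 = 0.1900; d–f: (232 + 22)/1000 = 0.2540.
Expected DCO frequency = 0.1900 × 0.2540 ≈ 0.04826; observed = 22/1000 ≈ 0.02200.
Coefficient of coincidence = 0.02200/0.04826 ≈ 0.46; interference = 1 − 0.46 = 0.54.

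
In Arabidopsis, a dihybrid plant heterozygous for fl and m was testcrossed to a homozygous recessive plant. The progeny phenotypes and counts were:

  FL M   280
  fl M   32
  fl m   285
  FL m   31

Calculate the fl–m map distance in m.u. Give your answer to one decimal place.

10.0 m.u.

The two most frequent classes, FL M (280) and fl m (285), are the parental types, so the F1 was FL M / fl m.
The recombinant classes are FL m and fl M: 31 + 32 = 63.
Recombination frequency = 63/628 = 0.1003 ≈ 10.0%, i.e. 10.0 m.u.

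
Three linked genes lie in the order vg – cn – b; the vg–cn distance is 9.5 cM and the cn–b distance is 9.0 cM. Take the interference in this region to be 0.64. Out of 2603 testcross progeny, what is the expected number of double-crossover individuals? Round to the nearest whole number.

8

Map distances give recombination frequencies of 0.095 and 0.090 for the two intervals.
With interference 0.64 (so coincidence = 0.36), expected double-crossover frequency = 0.095 × 0.090 × 0.36 = 0.00308.
Expected number = 0.00308 × 2603 = 8.01 ≈ 8.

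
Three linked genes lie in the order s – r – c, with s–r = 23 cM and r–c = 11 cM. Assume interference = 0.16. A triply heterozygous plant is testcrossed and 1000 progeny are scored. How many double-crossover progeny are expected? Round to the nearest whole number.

21

Map distances give recombination frequencies of 0.230 and 0.110 for the two intervals.
With interference 0.16 (so coincidence = 0.84), expected double-crossover frequency = 0.230 × 0.110 × 0.84 = 0.02125.
Expected number = 0.02125 × 1000 = 21.25 ≈ 21.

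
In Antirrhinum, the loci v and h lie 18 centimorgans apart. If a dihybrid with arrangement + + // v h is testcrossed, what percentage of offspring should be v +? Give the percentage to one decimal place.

A map distance of 18 centimorgans corresponds to a recombination frequency of 0.180.
The F1 is + + / v h, so v + is a recombinant gamete class with expected frequency r/2 = 0.180/2 = 0.0900.
That is 0.0900 = 9.0% of the progeny.

9.0%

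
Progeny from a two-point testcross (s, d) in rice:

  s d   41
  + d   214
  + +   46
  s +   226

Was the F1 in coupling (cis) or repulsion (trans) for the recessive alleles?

The two most frequent classes are + d (214) and s + (226); these are the parental (non-recombinant) types.
So the F1 carried + d on one chromosome and s + on the other — the recessive alleles are on opposite chromosomes (trans / repulsion).

trans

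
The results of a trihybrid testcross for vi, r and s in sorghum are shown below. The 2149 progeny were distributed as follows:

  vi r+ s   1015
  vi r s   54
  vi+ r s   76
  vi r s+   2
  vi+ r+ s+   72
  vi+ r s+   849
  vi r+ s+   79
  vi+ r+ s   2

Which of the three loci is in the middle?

vi

The two most frequent reciprocal classes, vi+ r s+ and vi r+ s, are the parental types, so the F1 was vi+ r s+ / vi r+ s.
The two rarest classes, vi r s+ and vi+ r+ s, are the double crossovers. Comparing them with the parentals, only the vi allele has switched, so vi is the middle locus and the order is r – vi – s.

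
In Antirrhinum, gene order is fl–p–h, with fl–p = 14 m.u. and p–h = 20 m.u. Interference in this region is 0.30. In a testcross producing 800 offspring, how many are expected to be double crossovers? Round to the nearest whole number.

Map distances give recombination frequencies of 0.140 and 0.200 for the two intervals.
With interference 0.30 (so coincidence = 0.70), expected double-crossover frequency = 0.140 × 0.200 × 0.70 = 0.01960.
Expected number = 0.01960 × 800 = 15.68 ≈ 16.

16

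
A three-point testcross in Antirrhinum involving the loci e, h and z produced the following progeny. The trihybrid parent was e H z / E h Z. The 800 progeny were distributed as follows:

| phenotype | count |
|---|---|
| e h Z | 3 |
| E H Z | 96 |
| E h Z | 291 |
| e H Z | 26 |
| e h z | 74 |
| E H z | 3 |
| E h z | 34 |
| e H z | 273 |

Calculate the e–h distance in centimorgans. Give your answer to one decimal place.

The two rarest classes, E H z and e h Z, are the double crossovers. Comparing them with the parentals, only the e allele has switched, so e is the middle locus and the order is z – e – h.
Crossovers in the e–h interval produce the single-crossover classes e h z and E H Z (74 + 96 = 170) plus the double crossovers (6).
RF(e–h) = (170 + 6) / 800 = 176/800 = 0.2200 → 22.0 centimorgans.

22.0 centimorgans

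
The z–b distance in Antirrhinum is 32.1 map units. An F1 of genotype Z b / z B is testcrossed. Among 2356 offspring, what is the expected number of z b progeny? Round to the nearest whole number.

378

A map distance of 32.1 map units corresponds to a recombination frequency of 0.321.
The F1 is Z b / z B, so z b is a recombinant gamete class with expected frequency r/2 = 0.321/2 = 0.1605.
Expected number = 0.1605 × 2356 = 378.14 ≈ 378.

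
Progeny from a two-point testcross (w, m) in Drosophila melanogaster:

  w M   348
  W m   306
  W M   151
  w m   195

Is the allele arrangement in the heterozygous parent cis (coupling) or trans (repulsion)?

The two most frequent classes are W m (306) and w M (348); these are the parental (non-recombinant) types.
So the F1 carried W m on one chromosome and w M on the other — the recessive alleles are on opposite chromosomes (trans / repulsion).

trans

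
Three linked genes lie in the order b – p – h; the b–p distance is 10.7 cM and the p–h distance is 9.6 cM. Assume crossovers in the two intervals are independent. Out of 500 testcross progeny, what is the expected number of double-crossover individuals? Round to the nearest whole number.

5

Map distances give recombination frequencies of 0.107 and 0.096 for the two intervals.
With no interference, expected double-crossover frequency = 0.107 × 0.096 = 0.01027.
Expected number = 0.01027 × 500 = 5.14 ≈ 5.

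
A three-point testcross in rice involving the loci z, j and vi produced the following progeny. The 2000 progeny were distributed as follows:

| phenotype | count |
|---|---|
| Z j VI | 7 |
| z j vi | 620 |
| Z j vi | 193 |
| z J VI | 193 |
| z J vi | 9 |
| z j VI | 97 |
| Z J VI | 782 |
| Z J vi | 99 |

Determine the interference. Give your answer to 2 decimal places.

0.62

The two most frequent reciprocal classes, Z J VI and z j vi, are the parental types, so the F1 was Z J VI / z j vi.
The two rarest classes, Z j VI and z J vi, are the double crossovers. Comparing them with the parentals, only the j allele has switched, so j is the middle locus and the order is z – j – vi.
z–j: (386 + 16)/2000 = 0.2010; j–vi: (196 + 16)/2000 = 0.1060.
Expected DCO frequency = 0.2010 × 0.1060 ≈ 0.02131; observed = 16/2000 ≈ 0.00800.
Coefficient of coincidence = 0.00800/0.02131 ≈ 0.38; interference = 1 − 0.38 = 0.62.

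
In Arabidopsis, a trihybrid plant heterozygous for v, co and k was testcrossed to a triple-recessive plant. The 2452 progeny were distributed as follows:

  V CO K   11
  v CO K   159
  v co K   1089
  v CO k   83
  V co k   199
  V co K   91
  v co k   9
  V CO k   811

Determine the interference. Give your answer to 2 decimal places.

0.33

The two most frequent reciprocal classes, v co K and V CO k, are the parental types, so the F1 was v co K / V CO k.
The two rarest classes, v co k and V CO K, are the double crossovers. Comparing them with the parentals, only the k allele has switched, so k is the middle locus and the order is co – k – v.
co–k: (358 + 20)/2452 = 0.1542; k–v: (174 + 20)/2452 = 0.0791.
Expected DCO frequency = 0.1542 × 0.0791 ≈ 0.01220; observed = 20/2452 ≈ 0.00816.
Coefficient of coincidence = 0.00816/0.01220 ≈ 0.67; interference = 1 − 0.67 = 0.33.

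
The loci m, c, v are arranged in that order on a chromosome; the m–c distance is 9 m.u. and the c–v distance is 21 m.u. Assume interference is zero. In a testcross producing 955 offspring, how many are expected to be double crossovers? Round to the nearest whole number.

18

Map distances give recombination frequencies of 0.090 and 0.210 for the two intervals.
With no interference, expected double-crossover frequency = 0.090 × 0.210 = 0.01890.
Expected number = 0.01890 × 955 = 18.05 ≈ 18.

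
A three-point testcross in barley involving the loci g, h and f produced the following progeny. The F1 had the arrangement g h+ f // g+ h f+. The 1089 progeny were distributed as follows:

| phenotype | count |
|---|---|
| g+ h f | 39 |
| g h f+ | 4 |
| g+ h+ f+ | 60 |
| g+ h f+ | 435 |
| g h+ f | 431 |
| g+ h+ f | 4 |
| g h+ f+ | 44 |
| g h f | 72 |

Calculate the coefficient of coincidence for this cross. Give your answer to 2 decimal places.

0.68

The two rarest classes, g+ h+ f and g h f+, are the double crossovers. Comparing them with the parentals, only the g allele has switched, so g is the middle locus and the order is h – g – f.
h–g: (132 + 8)/1089 = 0.1286; g–f: (83 + 8)/1089 = 0.0836.
Expected DCO frequency = 0.1286 × 0.0836 ≈ 0.01075; observed = 8/1089 ≈ 0.00735.
Coefficient of coincidence = 0.00735/0.01075 ≈ 0.68.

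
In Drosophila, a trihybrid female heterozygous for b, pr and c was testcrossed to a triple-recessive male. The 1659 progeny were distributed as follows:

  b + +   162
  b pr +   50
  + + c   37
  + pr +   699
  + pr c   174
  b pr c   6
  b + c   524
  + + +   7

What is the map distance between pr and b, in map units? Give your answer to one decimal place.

6.0 map units

The two most frequent reciprocal classes, + pr + and b + c, are the parental types, so the F1 was + pr + / b + c.
The two rarest classes, + + + and b pr c, are the double crossovers. Comparing them with the parentals, only the pr allele has switched, so pr is the middle locus and the order is c – pr – b.
Crossovers in the pr–b interval produce the single-crossover classes b pr + and + + c (50 + 37 = 87) plus the double crossovers (13).
RF(pr–b) = (87 + 13) / 1659 = 100/1659 = 0.0603 → 6.0 map units.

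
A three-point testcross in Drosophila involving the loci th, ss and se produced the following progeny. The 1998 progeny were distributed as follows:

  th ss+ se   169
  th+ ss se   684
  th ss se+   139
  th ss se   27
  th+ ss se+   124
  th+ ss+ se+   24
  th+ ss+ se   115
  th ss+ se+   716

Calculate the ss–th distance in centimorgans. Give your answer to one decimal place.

15.3 centimorgans

The two most frequent reciprocal classes, th+ ss se and th ss+ se+, are the parental types, so the F1 was th+ ss se / th ss+ se+.
The two rarest classes, th ss se and th+ ss+ se+, are the double crossovers. Comparing them with the parentals, only the th allele has switched, so th is the middle locus and the order is ss – th – se.
Crossovers in the ss–th interval produce the single-crossover classes th+ ss+ se and th ss se+ (115 + 139 = 254) plus the double crossovers (51).
RF(ss–th) = (254 + 51) / 1998 = 305/1998 = 0.1527 → 15.3 centimorgans.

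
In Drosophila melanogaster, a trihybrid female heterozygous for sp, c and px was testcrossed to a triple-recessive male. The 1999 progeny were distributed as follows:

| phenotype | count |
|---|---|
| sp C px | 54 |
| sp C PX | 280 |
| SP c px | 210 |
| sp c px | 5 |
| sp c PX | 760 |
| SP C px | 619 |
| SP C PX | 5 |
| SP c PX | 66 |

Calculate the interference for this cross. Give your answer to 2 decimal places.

0.69

The two most frequent reciprocal classes, SP C px and sp c PX, are the parental types, so the F1 was SP C px / sp c PX.
The two rarest classes, SP C PX and sp c px, are the double crossovers. Comparing them with the parentals, only the px allele has switched, so px is the middle locus and the order is sp – px – c.
sp–px: (120 + 10)/1999 = 0.0650; px–c: (490 + 10)/1999 = 0.2501.
Expected DCO frequency = 0.0650 × 0.2501 ≈ 0.01626; observed = 10/1999 ≈ 0.00500.
Coefficient of coincidence = 0.00500/0.01626 ≈ 0.31; interference = 1 − 0.31 = 0.69.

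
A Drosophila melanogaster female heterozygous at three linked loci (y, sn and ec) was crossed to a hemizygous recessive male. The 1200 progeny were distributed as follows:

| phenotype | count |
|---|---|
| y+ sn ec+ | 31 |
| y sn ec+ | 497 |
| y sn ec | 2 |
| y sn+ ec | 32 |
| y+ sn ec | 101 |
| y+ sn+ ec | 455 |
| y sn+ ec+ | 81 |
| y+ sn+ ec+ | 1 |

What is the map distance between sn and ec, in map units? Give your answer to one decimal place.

15.4 map units

The two most frequent reciprocal classes, y sn ec+ and y+ sn+ ec, are the parental types, so the F1 was y sn ec+ / y+ sn+ ec.
The two rarest classes, y sn ec and y+ sn+ ec+, are the double crossovers. Comparing them with the parentals, only the ec allele has switched, so ec is the middle locus and the order is y – ec – sn.
Crossovers in the ec–sn interval produce the single-crossover classes y sn+ ec+ and y+ sn ec (81 + 101 = 182) plus the double crossovers (3).
RF(ec–sn) = (182 + 3) / 1200 = 185/1200 = 0.1542 → 15.4 map units.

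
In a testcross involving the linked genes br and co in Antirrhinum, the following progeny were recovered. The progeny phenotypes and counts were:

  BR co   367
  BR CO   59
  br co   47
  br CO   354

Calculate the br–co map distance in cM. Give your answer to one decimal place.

The two most frequent classes, BR co (367) and br CO (354), are the parental types, so the F1 was BR co / br CO.
The recombinant classes are BR CO and br co: 59 + 47 = 106.
Recombination frequency = 106/827 = 0.1282 ≈ 12.8%, i.e. 12.8 cM.

12.8 cM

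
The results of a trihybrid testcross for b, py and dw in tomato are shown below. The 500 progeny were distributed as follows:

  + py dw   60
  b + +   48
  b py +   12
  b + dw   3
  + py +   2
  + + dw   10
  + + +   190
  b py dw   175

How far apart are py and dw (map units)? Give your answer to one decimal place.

5.4 map units

The two most frequent reciprocal classes, + + + and b py dw, are the parental types, so the F1 was + + + / b py dw.
The two rarest classes, + py + and b + dw, are the double crossovers. Comparing them with the parentals, only the py allele has switched, so py is the middle locus and the order is b – py – dw.
Crossovers in the py–dw interval produce the single-crossover classes + + dw and b py + (10 + 12 = 22) plus the double crossovers (5).
RF(py–dw) = (22 + 5) / 500 = 27/500 = 0.0540 → 5.4 map units.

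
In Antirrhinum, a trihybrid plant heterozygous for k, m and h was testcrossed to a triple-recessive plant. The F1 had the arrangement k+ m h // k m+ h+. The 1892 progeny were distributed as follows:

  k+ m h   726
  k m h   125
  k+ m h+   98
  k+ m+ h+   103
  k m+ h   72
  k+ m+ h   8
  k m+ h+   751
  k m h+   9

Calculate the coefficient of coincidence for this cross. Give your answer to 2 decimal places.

The two rarest classes, k+ m+ h and k m h+, are the double crossovers. Comparing them with the parentals, only the m allele has switched, so m is the middle locus and the order is k – m – h.
k–m: (228 + 17)/1892 = 0.1295; m–h: (170 + 17)/1892 = 0.0988.
Expected DCO frequency = 0.1295 × 0.0988 ≈ 0.01279; observed = 17/1892 ≈ 0.00899.
Coefficient of coincidence = 0.00899/0.01279 ≈ 0.70.

0.70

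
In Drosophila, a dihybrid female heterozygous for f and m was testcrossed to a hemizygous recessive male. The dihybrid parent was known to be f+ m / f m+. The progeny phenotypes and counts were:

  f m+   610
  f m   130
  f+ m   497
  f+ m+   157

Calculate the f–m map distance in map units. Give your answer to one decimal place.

The recombinant classes are f+ m+ and f m: 157 + 130 = 287.
Recombination frequency = 287/1394 = 0.2059 ≈ 20.6%, i.e. 20.6 map units.

20.6 map units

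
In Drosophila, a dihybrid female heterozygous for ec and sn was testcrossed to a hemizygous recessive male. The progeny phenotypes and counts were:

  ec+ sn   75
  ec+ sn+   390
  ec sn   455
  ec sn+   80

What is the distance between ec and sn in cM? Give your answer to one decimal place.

The two most frequent classes, ec+ sn+ (390) and ec sn (455), are the parental types, so the F1 was ec+ sn+ / ec sn.
The recombinant classes are ec+ sn and ec sn+: 75 + 80 = 155.
Recombination frequency = 155/1000 = 0.1550 ≈ 15.5%, i.e. 15.5 cM.

15.5 cM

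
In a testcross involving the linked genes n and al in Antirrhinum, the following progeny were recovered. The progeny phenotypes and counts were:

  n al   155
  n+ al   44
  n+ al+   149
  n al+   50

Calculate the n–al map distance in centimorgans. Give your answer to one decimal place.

23.6 centimorgans

The two most frequent classes, n+ al+ (149) and n al (155), are the parental types, so the F1 was n+ al+ / n al.
The recombinant classes are n+ al and n al+: 44 + 50 = 94.
Recombination frequency = 94/398 = 0.2362 ≈ 23.6%, i.e. 23.6 centimorgans.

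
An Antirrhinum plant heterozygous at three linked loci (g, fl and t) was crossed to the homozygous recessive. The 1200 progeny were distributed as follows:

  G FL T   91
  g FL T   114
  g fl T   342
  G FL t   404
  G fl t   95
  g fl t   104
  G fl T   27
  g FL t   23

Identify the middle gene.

The two most frequent reciprocal classes, G FL t and g fl T, are the parental types, so the F1 was G FL t / g fl T.
The two rarest classes, g FL t and G fl T, are the double crossovers. Comparing them with the parentals, only the g allele has switched, so g is the middle locus and the order is fl – g – t.

g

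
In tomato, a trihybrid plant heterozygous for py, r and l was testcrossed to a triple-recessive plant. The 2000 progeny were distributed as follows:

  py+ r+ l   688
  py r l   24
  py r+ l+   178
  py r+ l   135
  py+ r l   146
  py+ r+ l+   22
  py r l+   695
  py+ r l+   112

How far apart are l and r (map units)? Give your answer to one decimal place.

The two most frequent reciprocal classes, py+ r+ l and py r l+, are the parental types, so the F1 was py+ r+ l / py r l+.
The two rarest classes, py+ r+ l+ and py r l, are the double crossovers. Comparing them with the parentals, only the l allele has switched, so l is the middle locus and the order is r – l – py.
Crossovers in the r–l interval produce the single-crossover classes py+ r l and py r+ l+ (146 + 178 = 324) plus the double crossovers (46).
RF(r–l) = (324 + 46) / 2000 = 370/2000 = 0.1850 → 18.5 map units.

18.5 map units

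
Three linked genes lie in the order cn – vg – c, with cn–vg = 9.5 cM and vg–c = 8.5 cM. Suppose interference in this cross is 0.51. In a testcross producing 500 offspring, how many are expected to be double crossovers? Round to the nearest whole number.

2

Map distances give recombination frequencies of 0.095 and 0.085 for the two intervals.
With interference 0.51 (so coincidence = 0.49), expected double-crossover frequency = 0.095 × 0.085 × 0.49 = 0.00396.
Expected number = 0.00396 × 500 = 1.98 ≈ 2.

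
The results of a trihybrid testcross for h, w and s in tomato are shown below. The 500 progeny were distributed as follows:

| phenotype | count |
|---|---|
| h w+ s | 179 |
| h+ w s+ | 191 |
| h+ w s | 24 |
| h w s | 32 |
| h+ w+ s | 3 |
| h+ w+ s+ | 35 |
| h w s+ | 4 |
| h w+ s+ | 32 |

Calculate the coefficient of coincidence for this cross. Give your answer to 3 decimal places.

The two most frequent reciprocal classes, h w+ s and h+ w s+, are the parental types, so the F1 was h w+ s / h+ w s+.
The two rarest classes, h+ w+ s and h w s+, are the double crossovers. Comparing them with the parentals, only the h allele has switched, so h is the middle locus and the order is w – h – s.
w–h: (67 + 7)/500 = 0.1480; h–s: (56 + 7)/500 = 0.1260.
Expected DCO frequency = 0.1480 × 0.1260 ≈ 0.01865; observed = 7/500 ≈ 0.01400.
Coefficient of coincidence = 0.01400/0.01865 ≈ 0.751.

0.751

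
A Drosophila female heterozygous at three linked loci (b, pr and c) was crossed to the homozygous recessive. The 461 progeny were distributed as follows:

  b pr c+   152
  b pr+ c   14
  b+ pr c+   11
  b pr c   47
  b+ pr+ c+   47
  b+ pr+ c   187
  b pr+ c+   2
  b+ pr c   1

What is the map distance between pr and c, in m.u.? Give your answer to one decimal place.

21.0 m.u.

The two most frequent reciprocal classes, b pr c+ and b+ pr+ c, are the parental types, so the F1 was b pr c+ / b+ pr+ c.
The two rarest classes, b pr+ c+ and b+ pr c, are the double crossovers. Comparing them with the parentals, only the pr allele has switched, so pr is the middle locus and the order is c – pr – b.
Crossovers in the c–pr interval produce the single-crossover classes b pr c and b+ pr+ c+ (47 + 47 = 94) plus the double crossovers (3).
RF(c–pr) = (94 + 3) / 461 = 97/461 = 0.2104 → 21.0 m.u.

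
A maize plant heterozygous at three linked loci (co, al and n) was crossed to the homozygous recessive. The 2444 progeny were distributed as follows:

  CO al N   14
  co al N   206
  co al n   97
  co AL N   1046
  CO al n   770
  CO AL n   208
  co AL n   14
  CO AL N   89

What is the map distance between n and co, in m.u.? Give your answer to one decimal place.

8.8 m.u.

The two most frequent reciprocal classes, CO al n and co AL N, are the parental types, so the F1 was CO al n / co AL N.
The two rarest classes, CO al N and co AL n, are the double crossovers. Comparing them with the parentals, only the n allele has switched, so n is the middle locus and the order is co – n – al.
Crossovers in the co–n interval produce the single-crossover classes co al n and CO AL N (97 + 89 = 186) plus the double crossovers (28).
RF(co–n) = (186 + 28) / 2444 = 214/2444 = 0.0876 → 8.8 m.u.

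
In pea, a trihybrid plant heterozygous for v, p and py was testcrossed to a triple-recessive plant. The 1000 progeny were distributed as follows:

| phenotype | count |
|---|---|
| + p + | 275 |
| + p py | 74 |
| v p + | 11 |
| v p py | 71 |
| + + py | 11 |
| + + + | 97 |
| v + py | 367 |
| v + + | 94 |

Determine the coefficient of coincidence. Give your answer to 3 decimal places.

0.609

The two most frequent reciprocal classes, + p + and v + py, are the parental types, so the F1 was + p + / v + py.
The two rarest classes, v p + and + + py, are the double crossovers. Comparing them with the parentals, only the v allele has switched, so v is the middle locus and the order is p – v – py.
p–v: (168 + 22)/1000 = 0.1900; v–py: (168 + 22)/1000 = 0.1900.
Expected DCO frequency = 0.1900 × 0.1900 ≈ 0.03610; observed = 22/1000 ≈ 0.02200.
Coefficient of coincidence = 0.02200/0.03610 ≈ 0.609.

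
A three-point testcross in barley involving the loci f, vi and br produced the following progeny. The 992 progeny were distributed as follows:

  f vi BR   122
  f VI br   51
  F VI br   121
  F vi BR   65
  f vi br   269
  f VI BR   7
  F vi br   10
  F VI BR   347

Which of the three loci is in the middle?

f

The two most frequent reciprocal classes, F VI BR and f vi br, are the parental types, so the F1 was F VI BR / f vi br.
The two rarest classes, f VI BR and F vi br, are the double crossovers. Comparing them with the parentals, only the f allele has switched, so f is the middle locus and the order is vi – f – br.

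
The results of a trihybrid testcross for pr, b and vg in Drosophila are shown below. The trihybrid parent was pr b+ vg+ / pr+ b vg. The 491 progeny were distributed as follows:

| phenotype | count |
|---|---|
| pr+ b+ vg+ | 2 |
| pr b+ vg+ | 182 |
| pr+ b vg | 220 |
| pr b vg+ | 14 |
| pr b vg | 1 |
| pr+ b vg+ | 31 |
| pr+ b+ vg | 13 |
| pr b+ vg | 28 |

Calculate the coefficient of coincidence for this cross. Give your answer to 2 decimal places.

The two rarest classes, pr+ b+ vg+ and pr b vg, are the double crossovers. Comparing them with the parentals, only the pr allele has switched, so pr is the middle locus and the order is b – pr – vg.
b–pr: (27 + 3)/491 = 0.0611; pr–vg: (59 + 3)/491 = 0.1263.
Expected DCO frequency = 0.0611 × 0.1263 ≈ 0.00772; observed = 3/491 ≈ 0.00611.
Coefficient of coincidence = 0.00611/0.00772 ≈ 0.79.

0.79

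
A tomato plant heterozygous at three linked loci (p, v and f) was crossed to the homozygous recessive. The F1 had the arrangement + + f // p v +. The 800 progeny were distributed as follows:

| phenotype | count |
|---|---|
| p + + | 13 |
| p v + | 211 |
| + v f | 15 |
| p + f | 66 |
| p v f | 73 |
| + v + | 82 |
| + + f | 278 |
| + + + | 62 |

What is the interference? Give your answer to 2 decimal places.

The two rarest classes, + v f and p + +, are the double crossovers. Comparing them with the parentals, only the v allele has switched, so v is the middle locus and the order is f – v – p.
f–v: (135 + 28)/800 = 0.2037; v–p: (148 + 28)/800 = 0.2200.
Expected DCO frequency = 0.2037 × 0.2200 ≈ 0.04481; observed = 28/800 ≈ 0.03500.
Coefficient of coincidence = 0.03500/0.04481 ≈ 0.78; interference = 1 − 0.78 = 0.22.

0.22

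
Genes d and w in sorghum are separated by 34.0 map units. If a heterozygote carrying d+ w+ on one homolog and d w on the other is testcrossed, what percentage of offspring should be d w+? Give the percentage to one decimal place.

A map distance of 34.0 map units corresponds to a recombination frequency of 0.340.
The F1 is d+ w+ / d w, so d w+ is a recombinant gamete class with expected frequency r/2 = 0.340/2 = 0.1700.
That is 0.1700 = 17.0% of the progeny.

17.0%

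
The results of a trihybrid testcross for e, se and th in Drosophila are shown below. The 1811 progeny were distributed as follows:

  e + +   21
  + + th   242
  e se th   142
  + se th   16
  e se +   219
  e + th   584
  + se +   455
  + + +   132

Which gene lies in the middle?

The two most frequent reciprocal classes, + se + and e + th, are the parental types, so the F1 was + se + / e + th.
The two rarest classes, + se th and e + +, are the double crossovers. Comparing them with the parentals, only the th allele has switched, so th is the middle locus and the order is e – th – se.

th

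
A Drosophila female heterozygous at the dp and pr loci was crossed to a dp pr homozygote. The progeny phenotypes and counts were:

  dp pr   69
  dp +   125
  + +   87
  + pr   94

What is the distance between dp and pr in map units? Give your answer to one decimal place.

41.6 map units

The two most frequent classes, + pr (94) and dp + (125), are the parental types, so the F1 was + pr / dp +.
The recombinant classes are + + and dp pr: 87 + 69 = 156.
Recombination frequency = 156/375 = 0.4160 ≈ 41.6%, i.e. 41.6 map units.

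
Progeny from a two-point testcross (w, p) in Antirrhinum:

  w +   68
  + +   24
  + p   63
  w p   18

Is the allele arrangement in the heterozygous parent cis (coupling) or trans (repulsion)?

trans

The two most frequent classes are + p (63) and w + (68); these are the parental (non-recombinant) types.
So the F1 carried + p on one chromosome and w + on the other — the recessive alleles are on opposite chromosomes (trans / repulsion).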